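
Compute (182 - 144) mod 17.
4

(182 - 144) = 38
38 mod 17 = 4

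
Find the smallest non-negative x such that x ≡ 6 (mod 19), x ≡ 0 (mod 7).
63

Using the Chinese Remainder Theorem:
M = product of moduli = 133
For equation 1: M_1 = 7, 7 ≡ 7 (mod 19), inverse of 7 mod 19 is 11 (check: 7 × 11 = 77 ≡ 1 (mod 19))
For equation 2: M_2 = 19, 19 ≡ 5 (mod 7), inverse of 19 mod 7 is 3 (check: 5 × 3 = 15 ≡ 1 (mod 7))
Combine: x ≡ Σ r_i×M_i×(M_i⁻¹ mod m_i) = 6×7×11 + 0×19×3 = 462 + 0 = 462
462 mod 133 = 63
x ≡ 63 (mod 133)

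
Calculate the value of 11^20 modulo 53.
Using repeated squaring. 20 = 16 + 4 (binary 10100). Repeated squaring mod 53: 11^1 ≡ 11; 11^2 ≡ 11² = 121 ≡ 15; 11^4 ≡ 15² = 225 ≡ 13; 11^8 ≡ 13² = 169 ≡ 10; 11^16 ≡ 10² = 100 ≡ 47. Multiply: 11^20 = 11^16 × 11^4 ≡ 47 × 13 (mod 53): 47 × 13 = 611 ≡ 28. So 11^20 ≡ 28 (mod 53).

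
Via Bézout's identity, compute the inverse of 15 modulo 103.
Extended GCD: 15(-48) + 103(7) = 1. So 15^(-1) ≡ 55 ≡ 55 (mod 103). Verify: 15 × 55 = 825 ≡ 1 (mod 103)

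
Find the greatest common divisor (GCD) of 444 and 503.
1

Using the Euclidean algorithm:
444 = 0 × 503 + 444
503 = 1 × 444 + 59
444 = 7 × 59 + 31
59 = 1 × 31 + 28
31 = 1 × 28 + 3
28 = 9 × 3 + 1
3 = 3 × 1 + 0

GCD(444, 503) = 1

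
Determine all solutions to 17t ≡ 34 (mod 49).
2

Since gcd(17, 49) = 1 divides 34, a solution exists.
Multiply both sides by the inverse of 17 mod 49:
  17^(-1) mod 49 = 26
  x ≡ 26 × 34 ≡ 884 ≡ 2 (mod 49)
Verification: 17 × 2 = 34 = 0 × 49 + 34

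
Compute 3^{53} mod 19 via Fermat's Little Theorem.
13

By Fermat's Little Theorem, a^(p-1) ≡ 1 (mod p) for prime p and gcd(a, p) = 1
Here p = 19, so 3^18 ≡ 1 (mod 19)
We can reduce the exponent: 53 mod 18 = 17
So 3^53 ≡ 3^17 (mod 19)
Computing: 3^17 mod 19 = 13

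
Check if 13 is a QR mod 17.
By Euler's criterion: 13^{8} ≡ 1 (mod 17). Since this equals 1, 13 is a QR.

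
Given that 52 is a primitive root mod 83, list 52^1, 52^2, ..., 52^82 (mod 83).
g^1, g^2, ..., g^{82} mod 83: {52, 48, 6, 63, 39, 36, 46, 68, 50, 27, 76, 51, 79, 41, 57, 59, 80, 10, 22, 65, 60, 49, 58, 28, 45, 16, 2, 21, 13, 12, 43, 78, 72, 9, 53, 17, 54, 69, 19, 75, 82, 31, 35, 77, 20, 44, 47, 37, 15, 33, 56, 7, 32, 4, 42, 26, 24, 3, 73, 61, 18, 23, 34, 25, 55, 38, 67, 81, 62, 70, 71, 40, 5, 11, 74, 30, 66, 29, 14, 64, 8, 1}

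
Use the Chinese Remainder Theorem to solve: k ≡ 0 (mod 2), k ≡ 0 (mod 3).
M = 2 × 3 = 6. M₁ = 3, y₁ ≡ 1 (mod 2). M₂ = 2, y₂ ≡ 2 (mod 3). k = 0×3×1 + 0×2×2 ≡ 0 (mod 6)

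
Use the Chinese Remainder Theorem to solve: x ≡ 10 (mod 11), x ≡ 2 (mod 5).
32

Using the Chinese Remainder Theorem:
M = product of moduli = 55
For equation 1: M_1 = 5, 5 ≡ 5 (mod 11), inverse of 5 mod 11 is 9 (check: 5 × 9 = 45 ≡ 1 (mod 11))
For equation 2: M_2 = 11, 11 ≡ 1 (mod 5), inverse of 11 mod 5 is 1 (check: 1 × 1 = 1 ≡ 1 (mod 5))
Combine: x ≡ Σ r_i×M_i×(M_i⁻¹ mod m_i) = 10×5×9 + 2×11×1 = 450 + 22 = 472
472 mod 55 = 32
x ≡ 32 (mod 55)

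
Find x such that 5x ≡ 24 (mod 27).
21

Since gcd(5, 27) = 1 divides 24, a solution exists.
Multiply both sides by the inverse of 5 mod 27:
  5^(-1) mod 27 = 11
  x ≡ 11 × 24 ≡ 264 ≡ 21 (mod 27)
Verification: 5 × 21 = 105 = 3 × 27 + 24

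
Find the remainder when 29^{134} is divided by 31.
By Fermat: 29^{30} ≡ 1 (mod 31). 134 = 4×30 + 14. So 29^{134} ≡ 29^{14} ≡ 16 (mod 31)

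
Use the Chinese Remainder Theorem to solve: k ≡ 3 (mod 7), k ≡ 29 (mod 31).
M = 7 × 31 = 217. M₁ = 31, y₁ ≡ 5 (mod 7). M₂ = 7, y₂ ≡ 9 (mod 31). k = 3×31×5 + 29×7×9 ≡ 122 (mod 217)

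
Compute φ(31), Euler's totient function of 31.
30

Prime factorization: 31 = 31
Using the formula φ(n) = n × Π(1 - 1/p) for each prime factor p:
φ(31) = 31 × (1 - 1/31)
φ(31) = 30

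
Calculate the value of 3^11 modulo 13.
Using repeated squaring. 11 = 8 + 2 + 1 (binary 1011). Repeated squaring mod 13: 3^1 ≡ 3; 3^2 ≡ 3² = 9 ≡ 9; 3^4 ≡ 9² = 81 ≡ 3; 3^8 ≡ 3² = 9 ≡ 9. Multiply: 3^11 = 3^8 × 3^2 × 3^1 ≡ 9 × 9 × 3 (mod 13): 9 × 9 = 81 ≡ 3; 3 × 3 = 9 ≡ 9. So 3^11 ≡ 9 (mod 13).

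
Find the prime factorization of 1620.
2^2 × 3^4 × 5

Divide by primes starting from smallest:
1620 ÷ 2 = 810
810 ÷ 2 = 405
405 ÷ 3 = 135
135 ÷ 3 = 45
45 ÷ 3 = 15
15 ÷ 3 = 5
5 ÷ 5 = 1

1620 = 2^2 × 3^4 × 5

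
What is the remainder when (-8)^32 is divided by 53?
Using repeated squaring. (-8) ≡ 45 (mod 53). 32 = 32 (binary 100000). Repeated squaring mod 53: 45^1 ≡ 45; 45^2 ≡ 45² = 2025 ≡ 11; 45^4 ≡ 11² = 121 ≡ 15; 45^8 ≡ 15² = 225 ≡ 13; 45^16 ≡ 13² = 169 ≡ 10; 45^32 ≡ 10² = 100 ≡ 47. So (-8)^32 ≡ 47 (mod 53).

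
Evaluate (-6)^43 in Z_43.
Using Fermat: (-6)^{42} ≡ 1 (mod 43). 43 ≡ 1 (mod 42). So (-6)^{43} ≡ (-6)^{1} ≡ 37 (mod 43)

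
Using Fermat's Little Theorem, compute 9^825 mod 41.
By Fermat: 9^{40} ≡ 1 (mod 41). 825 ≡ 25 (mod 40). So 9^{825} ≡ 9^{25} ≡ 9 (mod 41)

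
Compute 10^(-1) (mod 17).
12

Using Extended Euclidean Algorithm:
gcd(10, 17) = 1
Bezout coefficients: 10 × -5 + 17 × 3 = 1
So 10 × -5 ≡ 1 (mod 17)
The inverse is -5 mod 17 = 12
Verification: 10 × 12 = 120 = 7 × 17 + 1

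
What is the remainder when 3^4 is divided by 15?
4 = 4 (binary 100). Repeated squaring mod 15: 3^1 ≡ 3; 3^2 ≡ 3² = 9 ≡ 9; 3^4 ≡ 9² = 81 ≡ 6. So 3^4 ≡ 6 (mod 15).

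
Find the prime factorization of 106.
2 × 53

Divide by primes starting from smallest:
106 ÷ 2 = 53
53 ÷ 53 = 1

106 = 2 × 53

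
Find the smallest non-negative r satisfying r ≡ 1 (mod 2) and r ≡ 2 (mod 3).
M = 2 × 3 = 6. M₁ = 3, y₁ ≡ 1 (mod 2). M₂ = 2, y₂ ≡ 2 (mod 3). r = 1×3×1 + 2×2×2 ≡ 5 (mod 6)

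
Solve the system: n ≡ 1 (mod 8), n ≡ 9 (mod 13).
M = 8 × 13 = 104. M₁ = 13, y₁ ≡ 5 (mod 8). M₂ = 8, y₂ ≡ 5 (mod 13). n = 1×13×5 + 9×8×5 ≡ 9 (mod 104)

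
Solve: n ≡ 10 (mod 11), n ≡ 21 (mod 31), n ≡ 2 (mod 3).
M = 11 × 31 × 3 = 1023. M₁ = 93, y₁ ≡ 9 (mod 11). M₂ = 33, y₂ ≡ 16 (mod 31). M₃ = 341, y₃ ≡ 2 (mod 3). n = 10×93×9 + 21×33×16 + 2×341×2 ≡ 362 (mod 1023)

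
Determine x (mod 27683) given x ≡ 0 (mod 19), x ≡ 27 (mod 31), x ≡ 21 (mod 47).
18069

Using the Chinese Remainder Theorem:
M = product of moduli = 27683
For equation 1: M_1 = 1457, 1457 ≡ 13 (mod 19), inverse of 1457 mod 19 is 3 (check: 13 × 3 = 39 ≡ 1 (mod 19))
For equation 2: M_2 = 893, 893 ≡ 25 (mod 31), inverse of 893 mod 31 is 5 (check: 25 × 5 = 125 ≡ 1 (mod 31))
For equation 3: M_3 = 589, 589 ≡ 25 (mod 47), inverse of 589 mod 47 is 32 (check: 25 × 32 = 800 ≡ 1 (mod 47))
Combine: x ≡ Σ r_i×M_i×(M_i⁻¹ mod m_i) = 0×1457×3 + 27×893×5 + 21×589×32 = 0 + 120555 + 395808 = 516363
516363 mod 27683 = 18069
x ≡ 18069 (mod 27683)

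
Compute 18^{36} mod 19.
1

Using successive squaring:
Binary expansion of 36: 100100
Powers of 18 mod 19 (each is the square of the previous):
  18^1 ≡ 18 (mod 19)
  18^2 ≡ 18² = 324 ≡ 1 (mod 19)
  18^4 ≡ 1² = 1 ≡ 1 (mod 19)
  18^8 ≡ 1² = 1 ≡ 1 (mod 19)
  18^16 ≡ 1² = 1 ≡ 1 (mod 19)
  18^32 ≡ 1² = 1 ≡ 1 (mod 19)
36 = 32 + 4, so 18^36 = 18^32 × 18^4 ≡ 1 × 1 (mod 19)
Multiplying step by step:
  1 × 1 = 1 ≡ 1 (mod 19)
Result: 18^36 ≡ 1 (mod 19)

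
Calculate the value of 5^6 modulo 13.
6 = 4 + 2 (binary 110). Repeated squaring mod 13: 5^1 ≡ 5; 5^2 ≡ 5² = 25 ≡ 12; 5^4 ≡ 12² = 144 ≡ 1. Multiply: 5^6 = 5^4 × 5^2 ≡ 1 × 12 (mod 13): 1 × 12 = 12 ≡ 12. So 5^6 ≡ 12 (mod 13).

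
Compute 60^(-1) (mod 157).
60^(-1) ≡ 123 (mod 157). Verification: 60 × 123 = 7380 ≡ 1 (mod 157)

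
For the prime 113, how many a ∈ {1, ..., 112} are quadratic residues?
For prime 113, there are (p-1)/2 = (113-1)/2 = 56 quadratic residues (excluding 0).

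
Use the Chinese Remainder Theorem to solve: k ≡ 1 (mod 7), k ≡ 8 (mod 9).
M = 7 × 9 = 63. M₁ = 9, y₁ ≡ 4 (mod 7). M₂ = 7, y₂ ≡ 4 (mod 9). k = 1×9×4 + 8×7×4 ≡ 8 (mod 63)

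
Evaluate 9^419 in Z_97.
Using Fermat: 9^{96} ≡ 1 (mod 97). 419 ≡ 35 (mod 96). So 9^{419} ≡ 9^{35} ≡ 43 (mod 97)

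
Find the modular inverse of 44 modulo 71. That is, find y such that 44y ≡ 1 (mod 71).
21

Using Extended Euclidean Algorithm:
gcd(44, 71) = 1
Bezout coefficients: 44 × 21 + 71 × -13 = 1
So 44 × 21 ≡ 1 (mod 71)
The inverse is 21 mod 71 = 21
Verification: 44 × 21 = 924 = 13 × 71 + 1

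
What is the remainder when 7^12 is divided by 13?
Using Fermat: 7^{12} ≡ 1 (mod 13). 12 ≡ 0 (mod 12). So 7^{12} ≡ 7^{0} ≡ 1 (mod 13)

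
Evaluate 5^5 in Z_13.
5 = 4 + 1 (binary 101). Repeated squaring mod 13: 5^1 ≡ 5; 5^2 ≡ 5² = 25 ≡ 12; 5^4 ≡ 12² = 144 ≡ 1. Multiply: 5^5 = 5^4 × 5^1 ≡ 1 × 5 (mod 13): 1 × 5 = 5 ≡ 5. So 5^5 ≡ 5 (mod 13).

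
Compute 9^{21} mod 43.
1

Using successive squaring:
Binary expansion of 21: 10101
Powers of 9 mod 43 (each is the square of the previous):
  9^1 ≡ 9 (mod 43)
  9^2 ≡ 9² = 81 ≡ 38 (mod 43)
  9^4 ≡ 38² = 1444 ≡ 25 (mod 43)
  9^8 ≡ 25² = 625 ≡ 23 (mod 43)
  9^16 ≡ 23² = 529 ≡ 13 (mod 43)
21 = 16 + 4 + 1, so 9^21 = 9^16 × 9^4 × 9^1 ≡ 13 × 25 × 9 (mod 43)
Multiplying step by step:
  13 × 25 = 325 ≡ 24 (mod 43)
  24 × 9 = 216 ≡ 1 (mod 43)
Result: 9^21 ≡ 1 (mod 43)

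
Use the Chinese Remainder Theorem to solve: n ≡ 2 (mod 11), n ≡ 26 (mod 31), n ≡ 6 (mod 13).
3126

Using the Chinese Remainder Theorem:
M = product of moduli = 4433
For equation 1: M_1 = 403, 403 ≡ 7 (mod 11), inverse of 403 mod 11 is 8 (check: 7 × 8 = 56 ≡ 1 (mod 11))
For equation 2: M_2 = 143, 143 ≡ 19 (mod 31), inverse of 143 mod 31 is 18 (check: 19 × 18 = 342 ≡ 1 (mod 31))
For equation 3: M_3 = 341, 341 ≡ 3 (mod 13), inverse of 341 mod 13 is 9 (check: 3 × 9 = 27 ≡ 1 (mod 13))
Combine: n ≡ Σ r_i×M_i×(M_i⁻¹ mod m_i) = 2×403×8 + 26×143×18 + 6×341×9 = 6448 + 66924 + 18414 = 91786
91786 mod 4433 = 3126
n ≡ 3126 (mod 4433)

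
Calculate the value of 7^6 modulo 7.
7 ≡ 0 (mod 7). 6 = 4 + 2 (binary 110). Repeated squaring mod 7: 0^1 ≡ 0; 0^2 ≡ 0² = 0 ≡ 0; 0^4 ≡ 0² = 0 ≡ 0. Multiply: 7^6 ≡ 0^4 × 0^2 ≡ 0 × 0 (mod 7): 0 × 0 = 0 ≡ 0. So 7^6 ≡ 0 (mod 7).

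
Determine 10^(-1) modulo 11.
10^(-1) ≡ 10 (mod 11). Verification: 10 × 10 = 100 ≡ 1 (mod 11)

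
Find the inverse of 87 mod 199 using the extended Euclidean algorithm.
Extended GCD: 87(-16) + 199(7) = 1. So 87^(-1) ≡ 183 ≡ 183 (mod 199). Verify: 87 × 183 = 15921 ≡ 1 (mod 199)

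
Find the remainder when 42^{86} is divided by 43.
By Fermat: 42^{42} ≡ 1 (mod 43). 86 = 2×42 + 2. So 42^{86} ≡ 42^{2} ≡ 1 (mod 43)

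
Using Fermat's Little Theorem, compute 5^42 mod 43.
By Fermat's Little Theorem, 5^{42} ≡ 1 (mod 43) since 43 is prime and gcd(5, 43) = 1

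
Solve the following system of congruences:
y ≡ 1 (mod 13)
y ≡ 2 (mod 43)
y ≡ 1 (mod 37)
12988

Using the Chinese Remainder Theorem:
M = product of moduli = 20683
For equation 1: M_1 = 1591, 1591 ≡ 5 (mod 13), inverse of 1591 mod 13 is 8 (check: 5 × 8 = 40 ≡ 1 (mod 13))
For equation 2: M_2 = 481, 481 ≡ 8 (mod 43), inverse of 481 mod 43 is 27 (check: 8 × 27 = 216 ≡ 1 (mod 43))
For equation 3: M_3 = 559, 559 ≡ 4 (mod 37), inverse of 559 mod 37 is 28 (check: 4 × 28 = 112 ≡ 1 (mod 37))
Combine: y ≡ Σ r_i×M_i×(M_i⁻¹ mod m_i) = 1×1591×8 + 2×481×27 + 1×559×28 = 12728 + 25974 + 15652 = 54354
54354 mod 20683 = 12988
y ≡ 12988 (mod 20683)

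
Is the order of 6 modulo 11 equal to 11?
No, the actual order is 10, not 11.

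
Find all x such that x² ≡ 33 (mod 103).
The square roots of 33 mod 103 are 41 and 62. Verify: 41² = 1681 ≡ 33 (mod 103)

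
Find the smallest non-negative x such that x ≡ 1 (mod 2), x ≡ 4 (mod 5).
9

Using the Chinese Remainder Theorem:
M = product of moduli = 10
For equation 1: M_1 = 5, 5 ≡ 1 (mod 2), inverse of 5 mod 2 is 1 (check: 1 × 1 = 1 ≡ 1 (mod 2))
For equation 2: M_2 = 2, 2 ≡ 2 (mod 5), inverse of 2 mod 5 is 3 (check: 2 × 3 = 6 ≡ 1 (mod 5))
Combine: x ≡ Σ r_i×M_i×(M_i⁻¹ mod m_i) = 1×5×1 + 4×2×3 = 5 + 24 = 29
29 mod 10 = 9
x ≡ 9 (mod 10)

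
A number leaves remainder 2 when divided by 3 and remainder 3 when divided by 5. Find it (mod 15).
M = 3 × 5 = 15. M₁ = 5, y₁ ≡ 2 (mod 3). M₂ = 3, y₂ ≡ 2 (mod 5). z = 2×5×2 + 3×3×2 ≡ 8 (mod 15)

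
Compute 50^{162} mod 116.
96

Using successive squaring:
Binary expansion of 162: 10100010
Powers of 50 mod 116 (each is the square of the previous):
  50^1 ≡ 50 (mod 116)
  50^2 ≡ 50² = 2500 ≡ 64 (mod 116)
  50^4 ≡ 64² = 4096 ≡ 36 (mod 116)
  50^8 ≡ 36² = 1296 ≡ 20 (mod 116)
  50^16 ≡ 20² = 400 ≡ 52 (mod 116)
  50^32 ≡ 52² = 2704 ≡ 36 (mod 116)
  50^64 ≡ 36² = 1296 ≡ 20 (mod 116)
  50^128 ≡ 20² = 400 ≡ 52 (mod 116)
162 = 128 + 32 + 2, so 50^162 = 50^128 × 50^32 × 50^2 ≡ 52 × 36 × 64 (mod 116)
Multiplying step by step:
  52 × 36 = 1872 ≡ 16 (mod 116)
  16 × 64 = 1024 ≡ 96 (mod 116)
Result: 50^162 ≡ 96 (mod 116)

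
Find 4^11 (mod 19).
Using repeated squaring. 11 = 8 + 2 + 1 (binary 1011). Repeated squaring mod 19: 4^1 ≡ 4; 4^2 ≡ 4² = 16 ≡ 16; 4^4 ≡ 16² = 256 ≡ 9; 4^8 ≡ 9² = 81 ≡ 5. Multiply: 4^11 = 4^8 × 4^2 × 4^1 ≡ 5 × 16 × 4 (mod 19): 5 × 16 = 80 ≡ 4; 4 × 4 = 16 ≡ 16. So 4^11 ≡ 16 (mod 19).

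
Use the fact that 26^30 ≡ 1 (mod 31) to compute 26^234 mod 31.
By Fermat: 26^{30} ≡ 1 (mod 31). 234 = 7×30 + 24. So 26^{234} ≡ 26^{24} ≡ 1 (mod 31)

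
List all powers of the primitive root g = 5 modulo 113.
g^1, g^2, ..., g^{112} mod 113: {5, 25, 12, 60, 74, 31, 42, 97, 33, 52, 34, 57, 59, 69, 6, 30, 37, 72, 21, 105, 73, 26, 17, 85, 86, 91, 3, 15, 75, 36, 67, 109, 93, 13, 65, 99, 43, 102, 58, 64, 94, 18, 90, 111, 103, 63, 89, 106, 78, 51, 29, 32, 47, 9, 45, 112, 108, 88, 101, 53, 39, 82, 71, 16, 80, 61, 79, 56, 54, 44, 107, 83, 76, 41, 92, 8, 40, 87, 96, 28, 27, 22, 110, 98, 38, 77, 46, 4, 20, 100, 48, 14, 70, 11, 55, 49, 19, 95, 23, 2, 10, 50, 24, 7, 35, 62, 84, 81, 66, 104, 68, 1}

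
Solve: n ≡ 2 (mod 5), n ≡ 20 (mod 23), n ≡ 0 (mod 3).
M = 5 × 23 × 3 = 345. M₁ = 69, y₁ ≡ 4 (mod 5). M₂ = 15, y₂ ≡ 20 (mod 23). M₃ = 115, y₃ ≡ 1 (mod 3). n = 2×69×4 + 20×15×20 + 0×115×1 ≡ 342 (mod 345)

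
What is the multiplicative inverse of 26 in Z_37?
26^(-1) ≡ 10 (mod 37). Verification: 26 × 10 = 260 ≡ 1 (mod 37)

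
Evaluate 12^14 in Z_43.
Using repeated squaring. 14 = 8 + 4 + 2 (binary 1110). Repeated squaring mod 43: 12^1 ≡ 12; 12^2 ≡ 12² = 144 ≡ 15; 12^4 ≡ 15² = 225 ≡ 10; 12^8 ≡ 10² = 100 ≡ 14. Multiply: 12^14 = 12^8 × 12^4 × 12^2 ≡ 14 × 10 × 15 (mod 43): 14 × 10 = 140 ≡ 11; 11 × 15 = 165 ≡ 36. So 12^14 ≡ 36 (mod 43).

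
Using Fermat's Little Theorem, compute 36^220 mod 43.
By Fermat: 36^{42} ≡ 1 (mod 43). 220 = 5×42 + 10. So 36^{220} ≡ 36^{10} ≡ 36 (mod 43)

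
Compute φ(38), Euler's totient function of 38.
18

Prime factorization: 38 = 2 × 19
Using the formula φ(n) = n × Π(1 - 1/p) for each prime factor p:
φ(38) = 38 × (1 - 1/2) × (1 - 1/19)
φ(38) = 18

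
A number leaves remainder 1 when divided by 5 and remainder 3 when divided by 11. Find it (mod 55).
M = 5 × 11 = 55. M₁ = 11, y₁ ≡ 1 (mod 5). M₂ = 5, y₂ ≡ 9 (mod 11). y = 1×11×1 + 3×5×9 ≡ 36 (mod 55)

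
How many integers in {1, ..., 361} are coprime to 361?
342

Prime factorization: 361 = 19^2
Using the formula φ(n) = n × Π(1 - 1/p) for each prime factor p:
φ(361) = 361 × (1 - 1/19)
φ(361) = 342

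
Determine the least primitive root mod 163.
p - 1 = 162 has prime divisors 2, 3. h is a primitive root mod 163 iff h^(162/q) ≢ 1 (mod 163) for each such q.
h = 2: 2^81 ≡ 162, 2^54 ≡ 104 (mod 163); none is 1, so 2 has order 162 and is a primitive root.
The smallest primitive root mod 163 is g = 2.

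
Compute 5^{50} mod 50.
25

Using successive squaring:
Binary expansion of 50: 110010
Powers of 5 mod 50 (each is the square of the previous):
  5^1 ≡ 5 (mod 50)
  5^2 ≡ 5² = 25 ≡ 25 (mod 50)
  5^4 ≡ 25² = 625 ≡ 25 (mod 50)
  5^8 ≡ 25² = 625 ≡ 25 (mod 50)
  5^16 ≡ 25² = 625 ≡ 25 (mod 50)
  5^32 ≡ 25² = 625 ≡ 25 (mod 50)
50 = 32 + 16 + 2, so 5^50 = 5^32 × 5^16 × 5^2 ≡ 25 × 25 × 25 (mod 50)
Multiplying step by step:
  25 × 25 = 625 ≡ 25 (mod 50)
  25 × 25 = 625 ≡ 25 (mod 50)
Result: 5^50 ≡ 25 (mod 50)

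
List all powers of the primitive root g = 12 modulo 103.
g^1, g^2, ..., g^{102} mod 103: {12, 41, 80, 33, 87, 14, 65, 59, 90, 50, 85, 93, 86, 2, 24, 82, 57, 66, 71, 28, 27, 15, 77, 100, 67, 83, 69, 4, 48, 61, 11, 29, 39, 56, 54, 30, 51, 97, 31, 63, 35, 8, 96, 19, 22, 58, 78, 9, 5, 60, 102, 91, 62, 23, 70, 16, 89, 38, 44, 13, 53, 18, 10, 17, 101, 79, 21, 46, 37, 32, 75, 76, 88, 26, 3, 36, 20, 34, 99, 55, 42, 92, 74, 64, 47, 49, 73, 52, 6, 72, 40, 68, 95, 7, 84, 81, 45, 25, 94, 98, 43, 1}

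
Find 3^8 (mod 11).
8 = 8 (binary 1000). Repeated squaring mod 11: 3^1 ≡ 3; 3^2 ≡ 3² = 9 ≡ 9; 3^4 ≡ 9² = 81 ≡ 4; 3^8 ≡ 4² = 16 ≡ 5. So 3^8 ≡ 5 (mod 11).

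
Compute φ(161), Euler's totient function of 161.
132

Prime factorization: 161 = 7 × 23
Using the formula φ(n) = n × Π(1 - 1/p) for each prime factor p:
φ(161) = 161 × (1 - 1/7) × (1 - 1/23)
φ(161) = 132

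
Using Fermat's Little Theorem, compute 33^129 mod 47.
By Fermat: 33^{46} ≡ 1 (mod 47). 129 = 2×46 + 37. So 33^{129} ≡ 33^{37} ≡ 35 (mod 47)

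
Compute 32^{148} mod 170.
16

Using successive squaring:
Binary expansion of 148: 10010100
Powers of 32 mod 170 (each is the square of the previous):
  32^1 ≡ 32 (mod 170)
  32^2 ≡ 32² = 1024 ≡ 4 (mod 170)
  32^4 ≡ 4² = 16 ≡ 16 (mod 170)
  32^8 ≡ 16² = 256 ≡ 86 (mod 170)
  32^16 ≡ 86² = 7396 ≡ 86 (mod 170)
  32^32 ≡ 86² = 7396 ≡ 86 (mod 170)
  32^64 ≡ 86² = 7396 ≡ 86 (mod 170)
  32^128 ≡ 86² = 7396 ≡ 86 (mod 170)
148 = 128 + 16 + 4, so 32^148 = 32^128 × 32^16 × 32^4 ≡ 86 × 86 × 16 (mod 170)
Multiplying step by step:
  86 × 86 = 7396 ≡ 86 (mod 170)
  86 × 16 = 1376 ≡ 16 (mod 170)
Result: 32^148 ≡ 16 (mod 170)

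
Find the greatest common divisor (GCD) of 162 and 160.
2

Using the Euclidean algorithm:
162 = 1 × 160 + 2
160 = 80 × 2 + 0

GCD(162, 160) = 2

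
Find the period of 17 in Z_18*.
Powers of 17 mod 18: 17^1≡17, 17^2≡1. Order = 2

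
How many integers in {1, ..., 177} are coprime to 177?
116

Prime factorization: 177 = 3 × 59
Using the formula φ(n) = n × Π(1 - 1/p) for each prime factor p:
φ(177) = 177 × (1 - 1/3) × (1 - 1/59)
φ(177) = 116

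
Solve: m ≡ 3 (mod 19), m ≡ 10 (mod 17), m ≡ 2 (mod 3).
M = 19 × 17 × 3 = 969. M₁ = 51, y₁ ≡ 3 (mod 19). M₂ = 57, y₂ ≡ 3 (mod 17). M₃ = 323, y₃ ≡ 2 (mod 3). m = 3×51×3 + 10×57×3 + 2×323×2 ≡ 554 (mod 969)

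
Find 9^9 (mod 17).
9 = 8 + 1 (binary 1001). Repeated squaring mod 17: 9^1 ≡ 9; 9^2 ≡ 9² = 81 ≡ 13; 9^4 ≡ 13² = 169 ≡ 16; 9^8 ≡ 16² = 256 ≡ 1. Multiply: 9^9 = 9^8 × 9^1 ≡ 1 × 9 (mod 17): 1 × 9 = 9 ≡ 9. So 9^9 ≡ 9 (mod 17).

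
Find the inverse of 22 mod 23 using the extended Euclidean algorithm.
Extended GCD: 22(-1) + 23(1) = 1. So 22^(-1) ≡ 22 ≡ 22 (mod 23). Verify: 22 × 22 = 484 ≡ 1 (mod 23)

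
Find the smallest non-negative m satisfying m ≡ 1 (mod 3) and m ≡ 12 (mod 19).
M = 3 × 19 = 57. M₁ = 19, y₁ ≡ 1 (mod 3). M₂ = 3, y₂ ≡ 13 (mod 19). m = 1×19×1 + 12×3×13 ≡ 31 (mod 57)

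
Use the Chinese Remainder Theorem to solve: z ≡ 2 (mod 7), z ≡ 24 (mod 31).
M = 7 × 31 = 217. M₁ = 31, y₁ ≡ 5 (mod 7). M₂ = 7, y₂ ≡ 9 (mod 31). z = 2×31×5 + 24×7×9 ≡ 86 (mod 217)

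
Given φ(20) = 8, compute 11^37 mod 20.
By Euler: 11^{8} ≡ 1 (mod 20) since gcd(11, 20) = 1. 37 = 4×8 + 5. So 11^{37} ≡ 11^{5} ≡ 11 (mod 20)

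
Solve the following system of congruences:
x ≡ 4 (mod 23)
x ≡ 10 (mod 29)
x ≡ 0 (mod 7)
3983

Using the Chinese Remainder Theorem:
M = product of moduli = 4669
For equation 1: M_1 = 203, 203 ≡ 19 (mod 23), inverse of 203 mod 23 is 17 (check: 19 × 17 = 323 ≡ 1 (mod 23))
For equation 2: M_2 = 161, 161 ≡ 16 (mod 29), inverse of 161 mod 29 is 20 (check: 16 × 20 = 320 ≡ 1 (mod 29))
For equation 3: M_3 = 667, 667 ≡ 2 (mod 7), inverse of 667 mod 7 is 4 (check: 2 × 4 = 8 ≡ 1 (mod 7))
Combine: x ≡ Σ r_i×M_i×(M_i⁻¹ mod m_i) = 4×203×17 + 10×161×20 + 0×667×4 = 13804 + 32200 + 0 = 46004
46004 mod 4669 = 3983
x ≡ 3983 (mod 4669)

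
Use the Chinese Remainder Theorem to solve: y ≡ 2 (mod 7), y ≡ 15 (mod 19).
72

Using the Chinese Remainder Theorem:
M = product of moduli = 133
For equation 1: M_1 = 19, 19 ≡ 5 (mod 7), inverse of 19 mod 7 is 3 (check: 5 × 3 = 15 ≡ 1 (mod 7))
For equation 2: M_2 = 7, 7 ≡ 7 (mod 19), inverse of 7 mod 19 is 11 (check: 7 × 11 = 77 ≡ 1 (mod 19))
Combine: y ≡ Σ r_i×M_i×(M_i⁻¹ mod m_i) = 2×19×3 + 15×7×11 = 114 + 1155 = 1269
1269 mod 133 = 72
y ≡ 72 (mod 133)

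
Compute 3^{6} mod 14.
1

Using successive squaring:
Binary expansion of 6: 110
Powers of 3 mod 14 (each is the square of the previous):
  3^1 ≡ 3 (mod 14)
  3^2 ≡ 3² = 9 ≡ 9 (mod 14)
  3^4 ≡ 9² = 81 ≡ 11 (mod 14)
6 = 4 + 2, so 3^6 = 3^4 × 3^2 ≡ 11 × 9 (mod 14)
Multiplying step by step:
  11 × 9 = 99 ≡ 1 (mod 14)
Result: 3^6 ≡ 1 (mod 14)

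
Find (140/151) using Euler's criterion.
(140/151) = 140^{75} mod 151 = -1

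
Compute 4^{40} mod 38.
28

Using successive squaring:
Binary expansion of 40: 101000
Powers of 4 mod 38 (each is the square of the previous):
  4^1 ≡ 4 (mod 38)
  4^2 ≡ 4² = 16 ≡ 16 (mod 38)
  4^4 ≡ 16² = 256 ≡ 28 (mod 38)
  4^8 ≡ 28² = 784 ≡ 24 (mod 38)
  4^16 ≡ 24² = 576 ≡ 6 (mod 38)
  4^32 ≡ 6² = 36 ≡ 36 (mod 38)
40 = 32 + 8, so 4^40 = 4^32 × 4^8 ≡ 36 × 24 (mod 38)
Multiplying step by step:
  36 × 24 = 864 ≡ 28 (mod 38)
Result: 4^40 ≡ 28 (mod 38)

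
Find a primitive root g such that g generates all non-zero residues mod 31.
p - 1 = 30 has prime divisors 2, 3, 5. h is a primitive root mod 31 iff h^(30/q) ≢ 1 (mod 31) for each such q.
h = 2: 2^15 ≡ 1, 2^10 ≡ 1, 2^6 ≡ 2 (mod 31); 2^15 ≡ 1, so not a primitive root.
h = 3: 3^15 ≡ 30, 3^10 ≡ 25, 3^6 ≡ 16 (mod 31); none is 1, so 3 has order 30 and is a primitive root.
The smallest primitive root mod 31 is g = 3.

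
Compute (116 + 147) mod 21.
11

(116 + 147) = 263
263 mod 21 = 11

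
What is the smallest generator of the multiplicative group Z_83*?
p - 1 = 82 has prime divisors 2, 41. h is a primitive root mod 83 iff h^(82/q) ≢ 1 (mod 83) for each such q.
h = 2: 2^41 ≡ 82, 2^2 ≡ 4 (mod 83); none is 1, so 2 has order 82 and is a primitive root.
The smallest primitive root mod 83 is g = 2.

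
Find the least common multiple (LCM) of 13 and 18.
234

First find GCD(13, 18) using the Euclidean algorithm:
13 = 0 × 18 + 13
18 = 1 × 13 + 5
13 = 2 × 5 + 3
5 = 1 × 3 + 2
3 = 1 × 2 + 1
2 = 2 × 1 + 0
GCD(13, 18) = 1

LCM formula: LCM(a, b) = (a × b) / GCD(a, b)
LCM(13, 18) = (13 × 18) / 1
LCM(13, 18) = 234 / 1
LCM(13, 18) = 234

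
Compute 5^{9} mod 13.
5

Using successive squaring:
Binary expansion of 9: 1001
Powers of 5 mod 13 (each is the square of the previous):
  5^1 ≡ 5 (mod 13)
  5^2 ≡ 5² = 25 ≡ 12 (mod 13)
  5^4 ≡ 12² = 144 ≡ 1 (mod 13)
  5^8 ≡ 1² = 1 ≡ 1 (mod 13)
9 = 8 + 1, so 5^9 = 5^8 × 5^1 ≡ 1 × 5 (mod 13)
Multiplying step by step:
  1 × 5 = 5 ≡ 5 (mod 13)
Result: 5^9 ≡ 5 (mod 13)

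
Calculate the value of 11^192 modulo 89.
Using Fermat: 11^{88} ≡ 1 (mod 89). 192 ≡ 16 (mod 88). So 11^{192} ≡ 11^{16} ≡ 39 (mod 89)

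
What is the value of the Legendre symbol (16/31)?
(16/31) = 16^{15} mod 31 = 1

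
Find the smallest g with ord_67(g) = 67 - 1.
p - 1 = 66 has prime divisors 2, 3, 11. h is a primitive root mod 67 iff h^(66/q) ≢ 1 (mod 67) for each such q.
h = 2: 2^33 ≡ 66, 2^22 ≡ 37, 2^6 ≡ 64 (mod 67); none is 1, so 2 has order 66 and is a primitive root.
The smallest primitive root mod 67 is g = 2.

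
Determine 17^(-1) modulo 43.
17^(-1) ≡ 38 (mod 43). Verification: 17 × 38 = 646 ≡ 1 (mod 43)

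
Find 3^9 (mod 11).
9 = 8 + 1 (binary 1001). Repeated squaring mod 11: 3^1 ≡ 3; 3^2 ≡ 3² = 9 ≡ 9; 3^4 ≡ 9² = 81 ≡ 4; 3^8 ≡ 4² = 16 ≡ 5. Multiply: 3^9 = 3^8 × 3^1 ≡ 5 × 3 (mod 11): 5 × 3 = 15 ≡ 4. So 3^9 ≡ 4 (mod 11).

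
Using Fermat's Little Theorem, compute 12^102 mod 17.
By Fermat: 12^{16} ≡ 1 (mod 17). 102 = 6×16 + 6. So 12^{102} ≡ 12^{6} ≡ 2 (mod 17)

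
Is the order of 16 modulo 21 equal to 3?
Yes, ord_21(16) = 3.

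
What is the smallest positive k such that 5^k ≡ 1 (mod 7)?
Powers of 5 mod 7: 5^1≡5, 5^2≡4, 5^3≡6, 5^4≡2, 5^5≡3, 5^6≡1. Order = 6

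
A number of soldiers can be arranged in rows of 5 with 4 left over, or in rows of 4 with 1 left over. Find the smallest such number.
M = 5 × 4 = 20. M₁ = 4, y₁ ≡ 4 (mod 5). M₂ = 5, y₂ ≡ 1 (mod 4). m = 4×4×4 + 1×5×1 ≡ 9 (mod 20). The smallest positive such number is 9.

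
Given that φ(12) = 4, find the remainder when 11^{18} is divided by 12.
By Euler: 11^{4} ≡ 1 (mod 12) since gcd(11, 12) = 1. 18 = 4×4 + 2. So 11^{18} ≡ 11^{2} ≡ 1 (mod 12)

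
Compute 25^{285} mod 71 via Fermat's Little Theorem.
1

By Fermat's Little Theorem, a^(p-1) ≡ 1 (mod p) for prime p and gcd(a, p) = 1
Here p = 71, so 25^70 ≡ 1 (mod 71)
We can reduce the exponent: 285 mod 70 = 5
So 25^285 ≡ 25^5 (mod 71)
Computing: 25^5 mod 71 = 1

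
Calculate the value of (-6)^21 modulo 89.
Using repeated squaring. (-6) ≡ 83 (mod 89). 21 = 16 + 4 + 1 (binary 10101). Repeated squaring mod 89: 83^1 ≡ 83; 83^2 ≡ 83² = 6889 ≡ 36; 83^4 ≡ 36² = 1296 ≡ 50; 83^8 ≡ 50² = 2500 ≡ 8; 83^16 ≡ 8² = 64 ≡ 64. Multiply: (-6)^21 ≡ 83^16 × 83^4 × 83^1 ≡ 64 × 50 × 83 (mod 89): 64 × 50 = 3200 ≡ 85; 85 × 83 = 7055 ≡ 24. So (-6)^21 ≡ 24 (mod 89).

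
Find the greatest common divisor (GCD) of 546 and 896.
14

Using the Euclidean algorithm:
546 = 0 × 896 + 546
896 = 1 × 546 + 350
546 = 1 × 350 + 196
350 = 1 × 196 + 154
196 = 1 × 154 + 42
154 = 3 × 42 + 28
42 = 1 × 28 + 14
28 = 2 × 14 + 0

GCD(546, 896) = 14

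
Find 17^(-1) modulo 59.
7

Using Extended Euclidean Algorithm:
gcd(17, 59) = 1
Bezout coefficients: 17 × 7 + 59 × -2 = 1
So 17 × 7 ≡ 1 (mod 59)
The inverse is 7 mod 59 = 7
Verification: 17 × 7 = 119 = 2 × 59 + 1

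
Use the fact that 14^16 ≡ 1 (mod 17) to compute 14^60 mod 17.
By Fermat: 14^{16} ≡ 1 (mod 17). 60 = 3×16 + 12. So 14^{60} ≡ 14^{12} ≡ 4 (mod 17)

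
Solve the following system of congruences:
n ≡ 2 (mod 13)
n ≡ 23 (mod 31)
54

Using the Chinese Remainder Theorem:
M = product of moduli = 403
For equation 1: M_1 = 31, 31 ≡ 5 (mod 13), inverse of 31 mod 13 is 8 (check: 5 × 8 = 40 ≡ 1 (mod 13))
For equation 2: M_2 = 13, 13 ≡ 13 (mod 31), inverse of 13 mod 31 is 12 (check: 13 × 12 = 156 ≡ 1 (mod 31))
Combine: n ≡ Σ r_i×M_i×(M_i⁻¹ mod m_i) = 2×31×8 + 23×13×12 = 496 + 3588 = 4084
4084 mod 403 = 54
n ≡ 54 (mod 403)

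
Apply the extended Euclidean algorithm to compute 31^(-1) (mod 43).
Extended GCD: 31(-18) + 43(13) = 1. So 31^(-1) ≡ 25 ≡ 25 (mod 43). Verify: 31 × 25 = 775 ≡ 1 (mod 43)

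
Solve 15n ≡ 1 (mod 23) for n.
20

Using Extended Euclidean Algorithm:
gcd(15, 23) = 1
Bezout coefficients: 15 × -3 + 23 × 2 = 1
So 15 × -3 ≡ 1 (mod 23)
The inverse is -3 mod 23 = 20
Verification: 15 × 20 = 300 = 13 × 23 + 1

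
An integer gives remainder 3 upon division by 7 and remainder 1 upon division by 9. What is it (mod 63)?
M = 7 × 9 = 63. M₁ = 9, y₁ ≡ 4 (mod 7). M₂ = 7, y₂ ≡ 4 (mod 9). n = 3×9×4 + 1×7×4 ≡ 10 (mod 63). The smallest positive such number is 10.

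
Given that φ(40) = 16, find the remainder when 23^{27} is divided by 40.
By Euler: 23^{16} ≡ 1 (mod 40) since gcd(23, 40) = 1. 27 = 1×16 + 11. So 23^{27} ≡ 23^{11} ≡ 7 (mod 40)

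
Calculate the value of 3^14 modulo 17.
Using repeated squaring. 14 = 8 + 4 + 2 (binary 1110). Repeated squaring mod 17: 3^1 ≡ 3; 3^2 ≡ 3² = 9 ≡ 9; 3^4 ≡ 9² = 81 ≡ 13; 3^8 ≡ 13² = 169 ≡ 16. Multiply: 3^14 = 3^8 × 3^4 × 3^2 ≡ 16 × 13 × 9 (mod 17): 16 × 13 = 208 ≡ 4; 4 × 9 = 36 ≡ 2. So 3^14 ≡ 2 (mod 17).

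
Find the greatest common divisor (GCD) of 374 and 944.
2

Using the Euclidean algorithm:
374 = 0 × 944 + 374
944 = 2 × 374 + 196
374 = 1 × 196 + 178
196 = 1 × 178 + 18
178 = 9 × 18 + 16
18 = 1 × 16 + 2
16 = 8 × 2 + 0

GCD(374, 944) = 2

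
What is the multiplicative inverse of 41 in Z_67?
18

Using Extended Euclidean Algorithm:
gcd(41, 67) = 1
Bezout coefficients: 41 × 18 + 67 × -11 = 1
So 41 × 18 ≡ 1 (mod 67)
The inverse is 18 mod 67 = 18
Verification: 41 × 18 = 738 = 11 × 67 + 1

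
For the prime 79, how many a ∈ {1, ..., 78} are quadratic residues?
For prime 79, there are (p-1)/2 = (79-1)/2 = 39 quadratic residues (excluding 0).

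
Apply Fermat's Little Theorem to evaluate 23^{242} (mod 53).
52

By Fermat's Little Theorem, a^(p-1) ≡ 1 (mod p) for prime p and gcd(a, p) = 1
Here p = 53, so 23^52 ≡ 1 (mod 53)
We can reduce the exponent: 242 mod 52 = 34
So 23^242 ≡ 23^34 (mod 53)
Computing: 23^34 mod 53 = 52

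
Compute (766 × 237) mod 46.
26

(766 × 237) = 181542
181542 mod 46 = 26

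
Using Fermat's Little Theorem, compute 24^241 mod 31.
By Fermat: 24^{30} ≡ 1 (mod 31). 241 = 8×30 + 1. So 24^{241} ≡ 24^{1} ≡ 24 (mod 31)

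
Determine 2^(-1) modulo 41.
2^(-1) ≡ 21 (mod 41). Verification: 2 × 21 = 42 ≡ 1 (mod 41)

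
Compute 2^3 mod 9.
3 = 2 + 1 (binary 11). Repeated squaring mod 9: 2^1 ≡ 2; 2^2 ≡ 2² = 4 ≡ 4. Multiply: 2^3 = 2^2 × 2^1 ≡ 4 × 2 (mod 9): 4 × 2 = 8 ≡ 8. So 2^3 ≡ 8 (mod 9).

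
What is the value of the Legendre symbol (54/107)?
(54/107) = 54^{53} mod 107 = -1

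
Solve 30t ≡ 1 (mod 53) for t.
30^(-1) ≡ 23 (mod 53). Verification: 30 × 23 = 690 ≡ 1 (mod 53)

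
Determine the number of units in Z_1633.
1540

Prime factorization: 1633 = 23 × 71
Using the formula φ(n) = n × Π(1 - 1/p) for each prime factor p:
φ(1633) = 1633 × (1 - 1/23) × (1 - 1/71)
φ(1633) = 1540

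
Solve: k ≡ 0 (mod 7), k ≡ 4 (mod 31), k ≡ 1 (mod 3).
M = 7 × 31 × 3 = 651. M₁ = 93, y₁ ≡ 4 (mod 7). M₂ = 21, y₂ ≡ 3 (mod 31). M₃ = 217, y₃ ≡ 1 (mod 3). k = 0×93×4 + 4×21×3 + 1×217×1 ≡ 469 (mod 651)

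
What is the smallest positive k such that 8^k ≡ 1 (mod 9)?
Powers of 8 mod 9: 8^1≡8, 8^2≡1. Order = 2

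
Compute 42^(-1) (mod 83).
42^(-1) ≡ 2 (mod 83). Verification: 42 × 2 = 84 ≡ 1 (mod 83)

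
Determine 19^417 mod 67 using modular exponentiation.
Using Fermat: 19^{66} ≡ 1 (mod 67). 417 ≡ 21 (mod 66). So 19^{417} ≡ 19^{21} ≡ 9 (mod 67)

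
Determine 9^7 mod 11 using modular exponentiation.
7 = 4 + 2 + 1 (binary 111). Repeated squaring mod 11: 9^1 ≡ 9; 9^2 ≡ 9² = 81 ≡ 4; 9^4 ≡ 4² = 16 ≡ 5. Multiply: 9^7 = 9^4 × 9^2 × 9^1 ≡ 5 × 4 × 9 (mod 11): 5 × 4 = 20 ≡ 9; 9 × 9 = 81 ≡ 4. So 9^7 ≡ 4 (mod 11).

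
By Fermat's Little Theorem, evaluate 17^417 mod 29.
By Fermat: 17^{28} ≡ 1 (mod 29). 417 ≡ 25 (mod 28). So 17^{417} ≡ 17^{25} ≡ 17 (mod 29)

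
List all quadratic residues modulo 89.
QRs mod 89: {1, 2, 4, 5, 8, 9, 10, 11, 16, 17, 18, 20, 21, 22, 25, 32, 34, 36, 39, 40, 42, 44, 45, 47, 49, 50, 53, 55, 57, 64, 67, 68, 69, 71, 72, 73, 78, 79, 80, 81, 84, 85, 87, 88}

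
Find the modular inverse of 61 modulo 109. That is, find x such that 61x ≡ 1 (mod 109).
84

Using Extended Euclidean Algorithm:
gcd(61, 109) = 1
Bezout coefficients: 61 × -25 + 109 × 14 = 1
So 61 × -25 ≡ 1 (mod 109)
The inverse is -25 mod 109 = 84
Verification: 61 × 84 = 5124 = 47 × 109 + 1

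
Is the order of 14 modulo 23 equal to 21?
No, the actual order is 22, not 21.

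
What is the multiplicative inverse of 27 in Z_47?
27^(-1) ≡ 7 (mod 47). Verification: 27 × 7 = 189 ≡ 1 (mod 47)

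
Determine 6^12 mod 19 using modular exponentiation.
Using repeated squaring. 12 = 8 + 4 (binary 1100). Repeated squaring mod 19: 6^1 ≡ 6; 6^2 ≡ 6² = 36 ≡ 17; 6^4 ≡ 17² = 289 ≡ 4; 6^8 ≡ 4² = 16 ≡ 16. Multiply: 6^12 = 6^8 × 6^4 ≡ 16 × 4 (mod 19): 16 × 4 = 64 ≡ 7. So 6^12 ≡ 7 (mod 19).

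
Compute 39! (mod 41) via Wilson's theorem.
(40)! = (39)! × (40) ≡ -1 (mod 41). So (39)! ≡ -1 × (40)^(-1) ≡ (-1)×(-1) = 1 (mod 41)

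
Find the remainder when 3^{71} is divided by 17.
By Fermat: 3^{16} ≡ 1 (mod 17). 71 = 4×16 + 7. So 3^{71} ≡ 3^{7} ≡ 11 (mod 17)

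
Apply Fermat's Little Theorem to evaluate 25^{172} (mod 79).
13

By Fermat's Little Theorem, a^(p-1) ≡ 1 (mod p) for prime p and gcd(a, p) = 1
Here p = 79, so 25^78 ≡ 1 (mod 79)
We can reduce the exponent: 172 mod 78 = 16
So 25^172 ≡ 25^16 (mod 79)
Computing: 25^16 mod 79 = 13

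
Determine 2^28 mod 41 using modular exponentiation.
Using repeated squaring. 28 = 16 + 8 + 4 (binary 11100). Repeated squaring mod 41: 2^1 ≡ 2; 2^2 ≡ 2² = 4 ≡ 4; 2^4 ≡ 4² = 16 ≡ 16; 2^8 ≡ 16² = 256 ≡ 10; 2^16 ≡ 10² = 100 ≡ 18. Multiply: 2^28 = 2^16 × 2^8 × 2^4 ≡ 18 × 10 × 16 (mod 41): 18 × 10 = 180 ≡ 16; 16 × 16 = 256 ≡ 10. So 2^28 ≡ 10 (mod 41).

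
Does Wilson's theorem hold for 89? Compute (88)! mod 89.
(88)! mod 89 = 88. Since this equals -1 (mod 89), Wilson confirms 89 is prime.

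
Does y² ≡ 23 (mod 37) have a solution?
By Euler's criterion: 23^{18} ≡ 36 (mod 37). Since this equals -1 (≡ 36), 23 is not a QR.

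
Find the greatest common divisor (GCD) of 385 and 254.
1

Using the Euclidean algorithm:
385 = 1 × 254 + 131
254 = 1 × 131 + 123
131 = 1 × 123 + 8
123 = 15 × 8 + 3
8 = 2 × 3 + 2
3 = 1 × 2 + 1
2 = 2 × 1 + 0

GCD(385, 254) = 1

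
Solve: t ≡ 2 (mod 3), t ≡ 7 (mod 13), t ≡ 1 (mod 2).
M = 3 × 13 × 2 = 78. M₁ = 26, y₁ ≡ 2 (mod 3). M₂ = 6, y₂ ≡ 11 (mod 13). M₃ = 39, y₃ ≡ 1 (mod 2). t = 2×26×2 + 7×6×11 + 1×39×1 ≡ 59 (mod 78)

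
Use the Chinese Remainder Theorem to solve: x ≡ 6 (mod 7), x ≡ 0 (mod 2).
6

Using the Chinese Remainder Theorem:
M = product of moduli = 14
For equation 1: M_1 = 2, 2 ≡ 2 (mod 7), inverse of 2 mod 7 is 4 (check: 2 × 4 = 8 ≡ 1 (mod 7))
For equation 2: M_2 = 7, 7 ≡ 1 (mod 2), inverse of 7 mod 2 is 1 (check: 1 × 1 = 1 ≡ 1 (mod 2))
Combine: x ≡ Σ r_i×M_i×(M_i⁻¹ mod m_i) = 6×2×4 + 0×7×1 = 48 + 0 = 48
48 mod 14 = 6
x ≡ 6 (mod 14)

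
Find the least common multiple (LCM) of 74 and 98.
3626

First find GCD(74, 98) using the Euclidean algorithm:
74 = 0 × 98 + 74
98 = 1 × 74 + 24
74 = 3 × 24 + 2
24 = 12 × 2 + 0
GCD(74, 98) = 2

LCM formula: LCM(a, b) = (a × b) / GCD(a, b)
LCM(74, 98) = (74 × 98) / 2
LCM(74, 98) = 7252 / 2
LCM(74, 98) = 3626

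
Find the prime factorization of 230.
2 × 5 × 23

Divide by primes starting from smallest:
230 ÷ 2 = 115
115 ÷ 5 = 23
23 ÷ 23 = 1

230 = 2 × 5 × 23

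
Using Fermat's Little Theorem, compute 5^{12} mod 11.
3

By Fermat's Little Theorem, a^(p-1) ≡ 1 (mod p) for prime p and gcd(a, p) = 1
Here p = 11, so 5^10 ≡ 1 (mod 11)
We can reduce the exponent: 12 mod 10 = 2
So 5^12 ≡ 5^2 (mod 11)
Computing: 5^2 mod 11 = 3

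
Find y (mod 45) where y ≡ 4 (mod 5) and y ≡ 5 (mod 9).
M = 5 × 9 = 45. M₁ = 9, y₁ ≡ 4 (mod 5). M₂ = 5, y₂ ≡ 2 (mod 9). y = 4×9×4 + 5×5×2 ≡ 14 (mod 45)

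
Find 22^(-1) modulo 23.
22

Using Extended Euclidean Algorithm:
gcd(22, 23) = 1
Bezout coefficients: 22 × -1 + 23 × 1 = 1
So 22 × -1 ≡ 1 (mod 23)
The inverse is -1 mod 23 = 22
Verification: 22 × 22 = 484 = 21 × 23 + 1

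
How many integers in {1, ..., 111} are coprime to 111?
72

Prime factorization: 111 = 3 × 37
Using the formula φ(n) = n × Π(1 - 1/p) for each prime factor p:
φ(111) = 111 × (1 - 1/3) × (1 - 1/37)
φ(111) = 72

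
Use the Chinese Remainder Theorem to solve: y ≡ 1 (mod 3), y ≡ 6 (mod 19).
25

Using the Chinese Remainder Theorem:
M = product of moduli = 57
For equation 1: M_1 = 19, 19 ≡ 1 (mod 3), inverse of 19 mod 3 is 1 (check: 1 × 1 = 1 ≡ 1 (mod 3))
For equation 2: M_2 = 3, 3 ≡ 3 (mod 19), inverse of 3 mod 19 is 13 (check: 3 × 13 = 39 ≡ 1 (mod 19))
Combine: y ≡ Σ r_i×M_i×(M_i⁻¹ mod m_i) = 1×19×1 + 6×3×13 = 19 + 234 = 253
253 mod 57 = 25
y ≡ 25 (mod 57)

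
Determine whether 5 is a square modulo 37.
By Euler's criterion: 5^{18} ≡ 36 (mod 37). Since this equals -1 (≡ 36), 5 is not a QR.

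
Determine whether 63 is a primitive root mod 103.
p - 1 = 102 has prime divisors 2, 3, 17. Check 63^(102/q) mod 103 for each: 63^(102/2) = 63^51 ≡ 1, 63^(102/3) = 63^34 ≡ 56, 63^(102/17) = 63^6 ≡ 30 (mod 103). Since 63^51 ≡ 1 (mod 103), the order of 63 divides 51 (in fact the order is 51) ≠ 102, so it is not a primitive root.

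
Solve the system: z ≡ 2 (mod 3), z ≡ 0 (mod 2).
M = 3 × 2 = 6. M₁ = 2, y₁ ≡ 2 (mod 3). M₂ = 3, y₂ ≡ 1 (mod 2). z = 2×2×2 + 0×3×1 ≡ 2 (mod 6)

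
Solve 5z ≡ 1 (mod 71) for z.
5^(-1) ≡ 57 (mod 71). Verification: 5 × 57 = 285 ≡ 1 (mod 71)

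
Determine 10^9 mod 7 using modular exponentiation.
10 ≡ 3 (mod 7). 9 = 8 + 1 (binary 1001). Repeated squaring mod 7: 3^1 ≡ 3; 3^2 ≡ 3² = 9 ≡ 2; 3^4 ≡ 2² = 4 ≡ 4; 3^8 ≡ 4² = 16 ≡ 2. Multiply: 10^9 ≡ 3^8 × 3^1 ≡ 2 × 3 (mod 7): 2 × 3 = 6 ≡ 6. So 10^9 ≡ 6 (mod 7).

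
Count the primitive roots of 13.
4

The number of primitive roots modulo p is φ(p-1) = φ(12)
φ(12) = 4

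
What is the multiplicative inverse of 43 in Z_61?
44

Using Extended Euclidean Algorithm:
gcd(43, 61) = 1
Bezout coefficients: 43 × -17 + 61 × 12 = 1
So 43 × -17 ≡ 1 (mod 61)
The inverse is -17 mod 61 = 44
Verification: 43 × 44 = 1892 = 31 × 61 + 1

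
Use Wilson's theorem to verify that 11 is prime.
(10)! mod 11 = 10. Since this equals -1 (mod 11), Wilson confirms 11 is prime.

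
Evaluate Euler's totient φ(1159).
1080

Prime factorization: 1159 = 19 × 61
Using the formula φ(n) = n × Π(1 - 1/p) for each prime factor p:
φ(1159) = 1159 × (1 - 1/19) × (1 - 1/61)
φ(1159) = 1080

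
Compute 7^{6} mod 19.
1

Using successive squaring:
Binary expansion of 6: 110
Powers of 7 mod 19 (each is the square of the previous):
  7^1 ≡ 7 (mod 19)
  7^2 ≡ 7² = 49 ≡ 11 (mod 19)
  7^4 ≡ 11² = 121 ≡ 7 (mod 19)
6 = 4 + 2, so 7^6 = 7^4 × 7^2 ≡ 7 × 11 (mod 19)
Multiplying step by step:
  7 × 11 = 77 ≡ 1 (mod 19)
Result: 7^6 ≡ 1 (mod 19)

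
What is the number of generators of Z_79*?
Number of primitive roots mod 79 = φ(78) = 24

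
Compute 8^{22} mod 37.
11

Using successive squaring:
Binary expansion of 22: 10110
Powers of 8 mod 37 (each is the square of the previous):
  8^1 ≡ 8 (mod 37)
  8^2 ≡ 8² = 64 ≡ 27 (mod 37)
  8^4 ≡ 27² = 729 ≡ 26 (mod 37)
  8^8 ≡ 26² = 676 ≡ 10 (mod 37)
  8^16 ≡ 10² = 100 ≡ 26 (mod 37)
22 = 16 + 4 + 2, so 8^22 = 8^16 × 8^4 × 8^2 ≡ 26 × 26 × 27 (mod 37)
Multiplying step by step:
  26 × 26 = 676 ≡ 10 (mod 37)
  10 × 27 = 270 ≡ 11 (mod 37)
Result: 8^22 ≡ 11 (mod 37)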